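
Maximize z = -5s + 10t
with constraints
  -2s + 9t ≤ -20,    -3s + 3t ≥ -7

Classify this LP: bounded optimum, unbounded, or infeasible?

unbounded

From the feasible point (1/7, -46/21), moving in the direction (-9, -2) keeps every constraint satisfied while z increases without bound.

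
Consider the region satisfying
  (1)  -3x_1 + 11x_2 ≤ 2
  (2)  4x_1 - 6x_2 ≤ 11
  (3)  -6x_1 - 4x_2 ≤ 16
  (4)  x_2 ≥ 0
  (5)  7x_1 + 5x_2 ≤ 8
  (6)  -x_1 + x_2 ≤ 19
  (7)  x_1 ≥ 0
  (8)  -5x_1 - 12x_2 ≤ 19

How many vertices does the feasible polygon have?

4

Of the 28 pairwise boundary intersections, those satisfying every inequality are:
  (39/46, 19/46)
  (0, 2/11)
  (8/7, 0)
  (0, 0)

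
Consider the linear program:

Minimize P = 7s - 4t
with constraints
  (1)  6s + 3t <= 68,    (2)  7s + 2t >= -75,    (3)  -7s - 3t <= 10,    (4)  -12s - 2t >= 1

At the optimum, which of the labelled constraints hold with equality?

(1) and (2)

Extreme points and P = 7s - 4t:
  (-361/9, 926/9) → P = -2077/3
  (-139/24, 137/4) → P = -4261/24
  (-205/7, 65) → P = -465
  (17/22, -113/22) → P = 571/22

The minimum is at (-361/9, 926/9). Substituting into each constraint, equality holds for (1) and (2); the remaining constraints have slack.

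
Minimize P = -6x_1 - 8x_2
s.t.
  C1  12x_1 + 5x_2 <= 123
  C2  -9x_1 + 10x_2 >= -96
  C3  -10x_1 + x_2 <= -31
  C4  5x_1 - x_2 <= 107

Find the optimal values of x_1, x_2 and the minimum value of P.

x_1 = 139/31, x_2 = 429/31, minimum P = -4266/31

Vertices and P = -6x_1 - 8x_2:
  (114/11, -3/11) → P = -60
  (139/31, 429/31) → P = -4266/31
  (214/91, -681/91) → P = 4164/91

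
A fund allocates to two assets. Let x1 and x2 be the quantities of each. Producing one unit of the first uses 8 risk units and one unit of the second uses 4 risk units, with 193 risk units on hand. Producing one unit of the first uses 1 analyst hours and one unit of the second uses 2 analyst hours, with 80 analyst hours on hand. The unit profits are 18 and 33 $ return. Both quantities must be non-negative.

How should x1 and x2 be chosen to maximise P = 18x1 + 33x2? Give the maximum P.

x1 = 11/2, x2 = 149/4, maximum P = 5313/4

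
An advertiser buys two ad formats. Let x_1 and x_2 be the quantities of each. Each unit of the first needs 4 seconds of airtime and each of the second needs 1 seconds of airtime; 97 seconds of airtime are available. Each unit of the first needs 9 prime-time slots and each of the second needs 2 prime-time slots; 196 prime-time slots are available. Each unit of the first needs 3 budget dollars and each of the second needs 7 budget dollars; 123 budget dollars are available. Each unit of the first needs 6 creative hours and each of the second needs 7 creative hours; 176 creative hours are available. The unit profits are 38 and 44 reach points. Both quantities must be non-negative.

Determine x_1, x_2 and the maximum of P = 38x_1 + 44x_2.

x_1 = 20, x_2 = 8, maximum P = 1112

Extreme points and P = 38x_1 + 44x_2:
  (0, 0) → P = 0
  (0, 123/7) → P = 5412/7
  (196/9, 0) → P = 7448/9
  (20, 8) → P = 1112
  (53/3, 10) → P = 3334/3

The binding constraints are 9x_1 + 2x_2 = 196 and 6x_1 + 7x_2 = 176.
Solving simultaneously gives x_1 = 20, x_2 = 8.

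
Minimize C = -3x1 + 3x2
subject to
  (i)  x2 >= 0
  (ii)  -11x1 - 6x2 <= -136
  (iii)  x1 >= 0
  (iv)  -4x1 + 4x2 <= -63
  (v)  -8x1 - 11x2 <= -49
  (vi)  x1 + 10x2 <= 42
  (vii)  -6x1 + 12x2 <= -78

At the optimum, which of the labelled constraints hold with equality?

(i) and (vi)

Vertices and C = -3x1 + 3x2:
  (63/4, 0) → C = -189/4
  (42, 0) → C = -126
  (399/22, 105/44) → C = -189/4

The minimum is at (42, 0). Substituting into each constraint, equality holds for (i) and (vi); the remaining constraints have slack.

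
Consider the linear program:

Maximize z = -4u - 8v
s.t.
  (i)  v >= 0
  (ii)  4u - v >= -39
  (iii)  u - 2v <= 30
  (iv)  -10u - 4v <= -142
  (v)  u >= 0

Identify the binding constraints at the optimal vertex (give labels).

(i) and (iv)

Feasible corners and z = -4u - 8v:
  (30, 0) → z = -120
  (71/5, 0) → z = -284/5
  (0, 39) → z = -312
  (0, 71/2) → z = -284
The feasible region is unbounded (it extends along (2, 1), (1, 4)), but z strictly decreases along every unbounded feasible direction, so there is no improving ray and the maximum is attained at a vertex.

The maximum is at (71/5, 0). Substituting into each constraint, equality holds for (i) and (iv); the remaining constraints have slack.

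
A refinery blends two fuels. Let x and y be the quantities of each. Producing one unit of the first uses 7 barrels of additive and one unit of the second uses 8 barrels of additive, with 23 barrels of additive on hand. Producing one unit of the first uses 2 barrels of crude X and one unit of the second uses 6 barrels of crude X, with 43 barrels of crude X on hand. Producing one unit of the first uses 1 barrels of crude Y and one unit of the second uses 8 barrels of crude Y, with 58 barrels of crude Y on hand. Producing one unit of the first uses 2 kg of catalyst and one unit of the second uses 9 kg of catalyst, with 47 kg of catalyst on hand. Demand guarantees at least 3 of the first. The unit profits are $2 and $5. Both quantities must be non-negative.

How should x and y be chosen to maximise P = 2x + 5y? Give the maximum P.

x = 3, y = 1/4, maximum P = 29/4

Feasible corners and P = 2x + 5y:
  (23/7, 0) → P = 46/7
  (3, 0) → P = 6
  (3, 1/4) → P = 29/4

The binding constraints are 7x + 8y = 23 and x = 3.
Solving simultaneously gives x = 3, y = 1/4.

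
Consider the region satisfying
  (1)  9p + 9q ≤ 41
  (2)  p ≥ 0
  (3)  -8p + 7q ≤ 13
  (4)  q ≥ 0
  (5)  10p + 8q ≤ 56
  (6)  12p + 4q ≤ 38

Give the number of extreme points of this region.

The feasible vertices (each the meet of two boundaries and inside every other half-plane) are:
  (34/27, 89/27)
  (89/36, 25/12)
  (0, 13/7)
  (0, 0)
  (19/6, 0)

5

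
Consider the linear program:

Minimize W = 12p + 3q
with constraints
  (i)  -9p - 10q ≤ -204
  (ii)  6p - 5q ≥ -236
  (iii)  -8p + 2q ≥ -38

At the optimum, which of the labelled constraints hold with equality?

Extreme points and W = 12p + 3q:
  (-268/21, 1116/35) → W = -2012/35
  (394/49, 645/49) → W = 6663/49
  (331/14, 529/7) → W = 3573/7

The minimum is at (-268/21, 1116/35). Substituting into each constraint, equality holds for (i) and (ii); the remaining constraints have slack.

(i) and (ii)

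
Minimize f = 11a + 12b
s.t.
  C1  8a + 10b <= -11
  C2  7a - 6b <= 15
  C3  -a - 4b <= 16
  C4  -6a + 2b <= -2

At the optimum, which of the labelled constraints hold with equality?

C2 and C4

Vertices and f = 11a + 12b:
  (42/59, -197/118) → f = -720/59
  (-1/38, -41/38) → f = -503/38
  (-9/11, -38/11) → f = -555/11

The minimum is at (-9/11, -38/11). Substituting into each constraint, equality holds for C2 and C4; the remaining constraints have slack.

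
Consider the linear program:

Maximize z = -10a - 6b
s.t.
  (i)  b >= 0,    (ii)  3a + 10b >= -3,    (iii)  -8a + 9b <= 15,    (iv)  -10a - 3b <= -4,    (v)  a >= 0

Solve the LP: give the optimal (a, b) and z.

Corner points and z = -10a - 6b:
  (2/5, 0) → z = -4
  (0, 5/3) → z = -10
  (0, 4/3) → z = -8
The feasible region is unbounded (it extends along (9, 8), (1, 0)), but z strictly decreases along every unbounded feasible direction, so there is no improving ray and the maximum is attained at a vertex.

a = 2/5, b = 0, maximum z = -4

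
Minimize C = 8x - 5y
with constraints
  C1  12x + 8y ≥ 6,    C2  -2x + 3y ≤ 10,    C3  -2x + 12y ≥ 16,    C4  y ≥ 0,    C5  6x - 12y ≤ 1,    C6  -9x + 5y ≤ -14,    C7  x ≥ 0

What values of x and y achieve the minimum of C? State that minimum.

x = 92/17, y = 118/17, minimum C = 146/17

The feasible region is unbounded (it extends along (2, 1), (3, 2)), but C strictly increases along every unbounded feasible direction, so there is no improving ray and the minimum is attained at a vertex.

At the optimal vertex, -2x + 3y = 10 and -9x + 5y = -14.
Solving simultaneously gives x = 92/17, y = 118/17.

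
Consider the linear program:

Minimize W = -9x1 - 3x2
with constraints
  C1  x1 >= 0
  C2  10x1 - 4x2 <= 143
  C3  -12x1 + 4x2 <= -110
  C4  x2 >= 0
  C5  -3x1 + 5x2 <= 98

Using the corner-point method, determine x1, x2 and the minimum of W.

x1 = 1107/38, x2 = 1409/38, minimum W = -7095/19

Feasible corners and W = -9x1 - 3x2:
  (143/10, 0) → W = -1287/10
  (1107/38, 1409/38) → W = -7095/19
  (55/6, 0) → W = -165/2
  (157/8, 251/8) → W = -1083/4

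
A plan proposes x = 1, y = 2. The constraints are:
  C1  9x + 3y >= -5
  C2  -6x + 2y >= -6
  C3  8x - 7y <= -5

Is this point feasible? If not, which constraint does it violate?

feasible

C1: 15 ≥ -5 ✓
C2: -2 ≥ -6 ✓
C3: -6 ≤ -5 ✓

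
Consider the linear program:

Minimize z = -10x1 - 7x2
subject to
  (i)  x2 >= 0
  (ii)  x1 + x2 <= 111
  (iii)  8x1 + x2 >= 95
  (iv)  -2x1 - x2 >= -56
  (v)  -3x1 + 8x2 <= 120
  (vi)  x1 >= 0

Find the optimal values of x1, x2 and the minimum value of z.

x1 = 328/19, x2 = 408/19, minimum z = -6136/19

Vertices and z = -10x1 - 7x2:
  (95/8, 0) → z = -475/4
  (28, 0) → z = -280
  (640/67, 1245/67) → z = -15115/67
  (328/19, 408/19) → z = -6136/19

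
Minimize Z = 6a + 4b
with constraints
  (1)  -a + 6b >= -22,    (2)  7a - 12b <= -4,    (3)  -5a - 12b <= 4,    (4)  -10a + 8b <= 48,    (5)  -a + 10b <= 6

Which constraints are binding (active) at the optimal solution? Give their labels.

Vertices and Z = 6a + 4b:
  (-2/3, -1/18) → Z = -38/9
  (16/29, 19/29) → Z = 172/29
  (-56/31, 13/31) → Z = -284/31

The minimum is at (-56/31, 13/31). Substituting into each constraint, equality holds for (3) and (5); the remaining constraints have slack.

(3) and (5)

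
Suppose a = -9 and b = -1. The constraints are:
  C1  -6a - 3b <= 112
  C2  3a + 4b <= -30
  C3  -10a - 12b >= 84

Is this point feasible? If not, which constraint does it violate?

feasible

C1: 57 ≤ 112 ✓
C2: -31 ≤ -30 ✓
C3: 102 ≥ 84 ✓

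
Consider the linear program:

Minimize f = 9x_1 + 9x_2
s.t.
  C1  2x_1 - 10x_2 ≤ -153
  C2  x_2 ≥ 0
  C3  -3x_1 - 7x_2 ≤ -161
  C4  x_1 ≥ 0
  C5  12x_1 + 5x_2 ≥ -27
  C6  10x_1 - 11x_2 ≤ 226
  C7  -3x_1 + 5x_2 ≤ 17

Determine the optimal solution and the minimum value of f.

x_1 = 119/4, x_2 = 85/4, minimum f = 459

Feasible corners and f = 9x_1 + 9x_2:
  (3943/78, 991/39) → f = 17775/26
  (119/4, 85/4) → f = 459
  (1317/17, 848/17) → f = 19485/17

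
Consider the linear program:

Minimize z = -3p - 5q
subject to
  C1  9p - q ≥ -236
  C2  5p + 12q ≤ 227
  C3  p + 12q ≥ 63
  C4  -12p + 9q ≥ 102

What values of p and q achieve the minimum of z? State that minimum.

Vertices and z = -3p - 5q:
  (-2605/113, 3223/113) → z = -8300/113
  (-2769/109, 803/109) → z = 4292/109
  (13/3, 154/9) → z = -887/9
  (-73/17, 286/51) → z = -773/51

At the optimal vertex, 5p + 12q = 227 and -12p + 9q = 102.
Solving simultaneously gives p = 13/3, q = 154/9.

p = 13/3, q = 154/9, minimum z = -887/9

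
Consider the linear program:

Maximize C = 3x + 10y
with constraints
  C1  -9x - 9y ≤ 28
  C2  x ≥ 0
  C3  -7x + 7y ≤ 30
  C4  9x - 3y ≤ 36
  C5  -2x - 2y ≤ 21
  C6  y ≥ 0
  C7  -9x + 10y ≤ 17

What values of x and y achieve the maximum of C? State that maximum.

x = 137/21, y = 53/7, maximum C = 667/7

Vertices and C = 3x + 10y:
  (0, 0) → C = 0
  (0, 17/10) → C = 17
  (4, 0) → C = 12
  (137/21, 53/7) → C = 667/7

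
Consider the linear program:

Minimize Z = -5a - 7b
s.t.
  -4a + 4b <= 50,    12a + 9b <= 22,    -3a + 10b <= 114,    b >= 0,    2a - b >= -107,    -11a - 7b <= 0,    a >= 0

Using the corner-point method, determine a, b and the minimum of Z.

a = 0, b = 22/9, minimum Z = -154/9

Corner points and Z = -5a - 7b:
  (11/6, 0) → Z = -55/6
  (0, 22/9) → Z = -154/9
  (0, 0) → Z = 0

At the optimal vertex, 12a + 9b = 22 and a = 0.
Solving simultaneously gives a = 0, b = 22/9.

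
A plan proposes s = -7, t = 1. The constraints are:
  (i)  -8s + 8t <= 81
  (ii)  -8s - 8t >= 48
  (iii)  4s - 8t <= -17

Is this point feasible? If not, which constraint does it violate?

(i): 64 ≤ 81 ✓
(ii): 48 ≥ 48 ✓
(iii): -36 ≤ -17 ✓

feasible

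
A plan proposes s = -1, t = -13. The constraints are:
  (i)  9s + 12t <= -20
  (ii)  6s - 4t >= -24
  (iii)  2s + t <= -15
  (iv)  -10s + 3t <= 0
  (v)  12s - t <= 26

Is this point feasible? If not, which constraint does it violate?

feasible

(i): -165 ≤ -20 ✓
(ii): 46 ≥ -24 ✓
(iii): -15 ≤ -15 ✓
(iv): -29 ≤ 0 ✓
(v): 1 ≤ 26 ✓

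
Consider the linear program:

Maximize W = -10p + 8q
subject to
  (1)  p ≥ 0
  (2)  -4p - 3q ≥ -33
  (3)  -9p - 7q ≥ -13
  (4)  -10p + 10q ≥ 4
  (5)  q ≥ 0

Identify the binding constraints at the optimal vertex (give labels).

Corner points and W = -10p + 8q:
  (0, 13/7) → W = 104/7
  (0, 2/5) → W = 16/5
  (51/80, 83/80) → W = 77/40

The maximum is at (0, 13/7). Substituting into each constraint, equality holds for (1) and (3); the remaining constraints have slack.

(1) and (3)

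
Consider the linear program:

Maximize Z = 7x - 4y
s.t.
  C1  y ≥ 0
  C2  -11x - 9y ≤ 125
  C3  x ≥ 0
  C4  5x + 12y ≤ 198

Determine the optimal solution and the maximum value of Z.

x = 198/5, y = 0, maximum Z = 1386/5

Corner points and Z = 7x - 4y:
  (0, 0) → Z = 0
  (198/5, 0) → Z = 1386/5
  (0, 33/2) → Z = -66

The optimum lies where y = 0 and 5x + 12y = 198.
Solving simultaneously gives x = 198/5, y = 0.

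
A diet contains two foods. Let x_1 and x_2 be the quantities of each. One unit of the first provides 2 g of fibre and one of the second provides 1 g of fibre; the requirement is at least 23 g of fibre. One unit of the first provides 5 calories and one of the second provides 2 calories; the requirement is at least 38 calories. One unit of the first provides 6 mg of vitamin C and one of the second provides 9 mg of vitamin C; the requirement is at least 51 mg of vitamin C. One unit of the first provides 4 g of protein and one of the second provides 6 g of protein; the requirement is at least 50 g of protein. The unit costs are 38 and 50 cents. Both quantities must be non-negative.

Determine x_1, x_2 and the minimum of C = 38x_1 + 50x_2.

x_1 = 11, x_2 = 1, minimum C = 468

The feasible region is unbounded (it extends along (0, 1), (1, 0)), but C strictly increases along every unbounded feasible direction, so there is no improving ray and the minimum is attained at a vertex.

The binding constraints are 2x_1 + x_2 = 23 and 4x_1 + 6x_2 = 50.
Solving simultaneously gives x_1 = 11, x_2 = 1.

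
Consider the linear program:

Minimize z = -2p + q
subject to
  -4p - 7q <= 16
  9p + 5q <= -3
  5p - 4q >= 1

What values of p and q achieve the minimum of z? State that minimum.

Corner points and z = -2p + q:
  (59/43, -132/43) → z = -250/43
  (-19/17, -28/17) → z = 10/17
  (-7/61, -24/61) → z = -10/61

At the optimal vertex, -4p - 7q = 16 and 9p + 5q = -3.
Solving simultaneously gives p = 59/43, q = -132/43.

p = 59/43, q = -132/43, minimum z = -250/43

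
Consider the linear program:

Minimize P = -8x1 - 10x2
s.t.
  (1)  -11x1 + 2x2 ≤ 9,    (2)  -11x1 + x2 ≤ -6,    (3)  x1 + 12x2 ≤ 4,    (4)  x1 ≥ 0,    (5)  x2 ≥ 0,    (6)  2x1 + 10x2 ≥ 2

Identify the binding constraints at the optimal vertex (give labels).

Extreme points and P = -8x1 - 10x2:
  (4/7, 2/7) → P = -52/7
  (31/56, 5/56) → P = -149/28
  (4, 0) → P = -32
  (1, 0) → P = -8

The minimum is at (4, 0). Substituting into each constraint, equality holds for (3) and (5); the remaining constraints have slack.

(3) and (5)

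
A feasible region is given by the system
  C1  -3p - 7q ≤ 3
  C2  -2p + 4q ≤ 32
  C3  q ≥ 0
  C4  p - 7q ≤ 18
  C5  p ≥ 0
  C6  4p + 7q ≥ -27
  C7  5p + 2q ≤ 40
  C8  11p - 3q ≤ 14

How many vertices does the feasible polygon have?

The feasible vertices (each the meet of two boundaries and inside every other half-plane) are:
  (0, 8)
  (4, 10)
  (0, 0)
  (14/11, 0)

4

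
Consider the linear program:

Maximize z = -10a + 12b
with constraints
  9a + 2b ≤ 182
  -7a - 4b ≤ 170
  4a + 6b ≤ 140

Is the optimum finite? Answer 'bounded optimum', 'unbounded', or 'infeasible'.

Extreme points and z = -10a + 12b:
  (534/11, -1402/11) → z = -22164/11
  (406/23, 266/23) → z = -868/23
  (-790/13, 830/13) → z = 17860/13
The feasible region has finitely many vertices and no improving ray; the maximum is 17860/13 at (-790/13, 830/13).

bounded optimum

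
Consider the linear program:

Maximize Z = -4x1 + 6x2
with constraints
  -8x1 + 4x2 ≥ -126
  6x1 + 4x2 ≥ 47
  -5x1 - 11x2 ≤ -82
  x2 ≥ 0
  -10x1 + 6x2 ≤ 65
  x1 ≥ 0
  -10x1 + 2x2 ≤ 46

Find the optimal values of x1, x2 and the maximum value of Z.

Extreme points and Z = -4x1 + 6x2:
  (857/54, 13/54) → Z = -1675/27
  (127, 445/2) → Z = 827
  (189/46, 257/46) → Z = 393/23
  (11/38, 215/19) → Z = 1268/19

x1 = 127, x2 = 445/2, maximum Z = 827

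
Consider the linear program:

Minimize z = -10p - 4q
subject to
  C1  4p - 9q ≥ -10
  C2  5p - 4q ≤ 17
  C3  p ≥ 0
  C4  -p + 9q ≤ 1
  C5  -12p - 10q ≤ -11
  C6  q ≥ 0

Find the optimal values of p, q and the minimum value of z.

Vertices and z = -10p - 4q:
  (157/41, 22/41) → z = -1658/41
  (17/5, 0) → z = -34
  (89/118, 23/118) → z = -491/59
  (11/12, 0) → z = -55/6

The binding constraints are 5p - 4q = 17 and -p + 9q = 1.
Solving simultaneously gives p = 157/41, q = 22/41.

p = 157/41, q = 22/41, minimum z = -1658/41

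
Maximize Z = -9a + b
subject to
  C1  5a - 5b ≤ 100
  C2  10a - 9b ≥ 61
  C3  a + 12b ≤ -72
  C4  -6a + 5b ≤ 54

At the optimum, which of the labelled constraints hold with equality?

C1 and C2

Feasible corners and Z = -9a + b:
  (-119, -139) → Z = 932
  (168/13, -92/13) → Z = -1604/13
  (28/43, -781/129) → Z = -1537/129

The maximum is at (-119, -139). Substituting into each constraint, equality holds for C1 and C2; the remaining constraints have slack.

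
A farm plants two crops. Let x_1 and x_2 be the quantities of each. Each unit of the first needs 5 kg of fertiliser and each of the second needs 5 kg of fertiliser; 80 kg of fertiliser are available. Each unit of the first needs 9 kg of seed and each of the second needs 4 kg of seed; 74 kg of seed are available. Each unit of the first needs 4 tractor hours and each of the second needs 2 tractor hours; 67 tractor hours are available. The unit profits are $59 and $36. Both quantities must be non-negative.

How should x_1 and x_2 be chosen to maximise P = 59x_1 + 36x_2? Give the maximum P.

x_1 = 2, x_2 = 14, maximum P = 622

Feasible corners and P = 59x_1 + 36x_2:
  (0, 0) → P = 0
  (0, 16) → P = 576
  (74/9, 0) → P = 4366/9
  (2, 14) → P = 622

The binding constraints are 5x_1 + 5x_2 = 80 and 9x_1 + 4x_2 = 74.
Solving simultaneously gives x_1 = 2, x_2 = 14.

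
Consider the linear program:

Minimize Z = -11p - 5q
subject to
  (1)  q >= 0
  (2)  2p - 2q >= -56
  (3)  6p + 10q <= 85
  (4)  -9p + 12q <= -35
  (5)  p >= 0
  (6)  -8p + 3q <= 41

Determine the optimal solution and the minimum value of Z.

p = 85/6, q = 0, minimum Z = -935/6

The binding constraints are q = 0 and 6p + 10q = 85.
Solving simultaneously gives p = 85/6, q = 0.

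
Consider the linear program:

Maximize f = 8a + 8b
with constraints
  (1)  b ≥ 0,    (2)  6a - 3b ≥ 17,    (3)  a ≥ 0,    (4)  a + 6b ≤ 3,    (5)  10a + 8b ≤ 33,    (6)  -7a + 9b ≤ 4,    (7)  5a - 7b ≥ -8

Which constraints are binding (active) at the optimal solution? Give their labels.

Feasible corners and f = 8a + 8b:
  (17/6, 0) → f = 68/3
  (3, 0) → f = 24
  (37/13, 1/39) → f = 896/39

The maximum is at (3, 0). Substituting into each constraint, equality holds for (1) and (4); the remaining constraints have slack.

(1) and (4)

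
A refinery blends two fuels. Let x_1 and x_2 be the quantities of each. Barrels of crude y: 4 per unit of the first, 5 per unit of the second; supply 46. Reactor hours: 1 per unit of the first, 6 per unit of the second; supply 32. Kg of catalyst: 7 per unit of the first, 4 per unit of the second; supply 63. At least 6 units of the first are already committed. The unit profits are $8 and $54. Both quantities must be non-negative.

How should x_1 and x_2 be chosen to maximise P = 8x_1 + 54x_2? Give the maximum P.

x_1 = 6, x_2 = 13/3, maximum P = 282

Feasible corners and P = 8x_1 + 54x_2:
  (9, 0) → P = 72
  (6, 0) → P = 48
  (116/19, 82/19) → P = 5356/19
  (131/19, 70/19) → P = 4828/19
  (6, 13/3) → P = 282

The optimum lies where x_1 + 6x_2 = 32 and x_1 = 6.
Solving simultaneously gives x_1 = 6, x_2 = 13/3.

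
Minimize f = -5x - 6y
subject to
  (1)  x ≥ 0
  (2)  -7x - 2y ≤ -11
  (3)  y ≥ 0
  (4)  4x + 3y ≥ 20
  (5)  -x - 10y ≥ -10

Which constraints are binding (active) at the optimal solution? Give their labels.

Corner points and f = -5x - 6y:
  (5, 0) → f = -25
  (10, 0) → f = -50
  (170/37, 20/37) → f = -970/37

The minimum is at (10, 0). Substituting into each constraint, equality holds for (3) and (5); the remaining constraints have slack.

(3) and (5)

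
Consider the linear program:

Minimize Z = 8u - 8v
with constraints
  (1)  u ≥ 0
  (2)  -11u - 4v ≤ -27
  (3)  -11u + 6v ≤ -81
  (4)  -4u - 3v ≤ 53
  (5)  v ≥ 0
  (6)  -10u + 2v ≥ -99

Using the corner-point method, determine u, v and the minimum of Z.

u = 216/19, v = 279/38, minimum Z = 612/19

Feasible corners and Z = 8u - 8v:
  (81/11, 0) → Z = 648/11
  (216/19, 279/38) → Z = 612/19
  (99/10, 0) → Z = 396/5

The optimum lies where -11u + 6v = -81 and -10u + 2v = -99.
Solving simultaneously gives u = 216/19, v = 279/38.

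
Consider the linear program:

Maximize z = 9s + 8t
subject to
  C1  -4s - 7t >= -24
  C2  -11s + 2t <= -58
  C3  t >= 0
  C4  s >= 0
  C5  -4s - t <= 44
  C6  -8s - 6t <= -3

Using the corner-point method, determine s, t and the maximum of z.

Vertices and z = 9s + 8t:
  (454/85, 32/85) → z = 4342/85
  (6, 0) → z = 54
  (58/11, 0) → z = 522/11

The binding constraints are -4s - 7t = -24 and t = 0.
Solving simultaneously gives s = 6, t = 0.

s = 6, t = 0, maximum z = 54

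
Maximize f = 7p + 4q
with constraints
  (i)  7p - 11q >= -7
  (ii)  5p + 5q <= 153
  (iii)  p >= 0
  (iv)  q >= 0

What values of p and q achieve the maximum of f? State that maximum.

Extreme points and f = 7p + 4q:
  (824/45, 553/45) → f = 532/3
  (0, 7/11) → f = 28/11
  (153/5, 0) → f = 1071/5
  (0, 0) → f = 0

The optimum lies where 5p + 5q = 153 and q = 0.
Solving simultaneously gives p = 153/5, q = 0.

p = 153/5, q = 0, maximum f = 1071/5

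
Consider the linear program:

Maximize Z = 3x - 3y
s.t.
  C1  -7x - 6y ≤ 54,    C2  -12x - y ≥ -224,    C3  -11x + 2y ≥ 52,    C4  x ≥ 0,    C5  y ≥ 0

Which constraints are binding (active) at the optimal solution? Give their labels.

C3 and C4

Feasible corners and Z = 3x - 3y:
  (396/35, 3088/35) → Z = -8076/35
  (0, 224) → Z = -672
  (0, 26) → Z = -78

The maximum is at (0, 26). Substituting into each constraint, equality holds for C3 and C4; the remaining constraints have slack.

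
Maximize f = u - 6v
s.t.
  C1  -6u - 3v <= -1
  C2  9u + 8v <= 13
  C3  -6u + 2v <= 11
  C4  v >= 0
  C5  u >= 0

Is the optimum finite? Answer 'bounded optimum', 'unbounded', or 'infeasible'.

bounded optimum

Feasible corners and f = u - 6v:
  (1/6, 0) → f = 1/6
  (0, 1/3) → f = -2
  (13/9, 0) → f = 13/9
  (0, 13/8) → f = -39/4
The feasible region has finitely many vertices and no improving ray; the maximum is 13/9 at (13/9, 0).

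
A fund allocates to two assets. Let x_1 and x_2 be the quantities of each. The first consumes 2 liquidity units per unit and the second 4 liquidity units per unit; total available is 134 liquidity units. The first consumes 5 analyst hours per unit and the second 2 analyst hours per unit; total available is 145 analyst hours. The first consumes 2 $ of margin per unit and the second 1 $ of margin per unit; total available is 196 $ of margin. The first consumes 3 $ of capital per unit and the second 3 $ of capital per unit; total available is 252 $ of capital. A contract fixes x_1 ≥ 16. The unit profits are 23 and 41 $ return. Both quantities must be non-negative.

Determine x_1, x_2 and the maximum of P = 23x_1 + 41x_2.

Vertices and P = 23x_1 + 41x_2:
  (29, 0) → P = 667
  (16, 0) → P = 368
  (39/2, 95/4) → P = 5689/4
  (16, 51/2) → P = 2827/2

x_1 = 39/2, x_2 = 95/4, maximum P = 5689/4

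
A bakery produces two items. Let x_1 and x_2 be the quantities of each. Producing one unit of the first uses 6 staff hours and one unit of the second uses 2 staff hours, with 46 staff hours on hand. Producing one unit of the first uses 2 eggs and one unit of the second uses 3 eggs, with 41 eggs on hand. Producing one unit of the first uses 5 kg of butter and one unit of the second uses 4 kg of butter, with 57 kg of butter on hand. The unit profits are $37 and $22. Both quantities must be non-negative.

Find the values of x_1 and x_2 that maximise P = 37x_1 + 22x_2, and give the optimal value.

x_1 = 5, x_2 = 8, maximum P = 361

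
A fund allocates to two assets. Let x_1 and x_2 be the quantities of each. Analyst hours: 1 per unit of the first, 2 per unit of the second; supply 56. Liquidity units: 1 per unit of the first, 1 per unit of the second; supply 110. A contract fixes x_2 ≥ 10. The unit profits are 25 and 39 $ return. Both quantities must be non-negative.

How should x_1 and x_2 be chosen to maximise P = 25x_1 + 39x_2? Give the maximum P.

Vertices and P = 25x_1 + 39x_2:
  (0, 28) → P = 1092
  (0, 10) → P = 390
  (36, 10) → P = 1290

x_1 = 36, x_2 = 10, maximum P = 1290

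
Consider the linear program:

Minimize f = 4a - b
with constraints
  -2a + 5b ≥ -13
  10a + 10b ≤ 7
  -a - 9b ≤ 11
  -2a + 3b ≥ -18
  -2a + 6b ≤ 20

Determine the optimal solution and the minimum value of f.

Corner points and f = 4a - b:
  (173/80, -117/80) → f = 809/80
  (-79/40, 107/40) → f = -423/40
  (-41/4, -1/12) → f = -491/12

a = -41/4, b = -1/12, minimum f = -491/12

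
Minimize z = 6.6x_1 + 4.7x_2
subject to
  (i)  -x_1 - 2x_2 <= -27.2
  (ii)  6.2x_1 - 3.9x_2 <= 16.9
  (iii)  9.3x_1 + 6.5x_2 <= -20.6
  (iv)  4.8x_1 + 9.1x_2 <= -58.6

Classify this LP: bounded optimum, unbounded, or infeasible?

unbounded

From the feasible point (-729.44, 378.32), moving in the direction (-2, 1) keeps every constraint satisfied while z decreases without bound.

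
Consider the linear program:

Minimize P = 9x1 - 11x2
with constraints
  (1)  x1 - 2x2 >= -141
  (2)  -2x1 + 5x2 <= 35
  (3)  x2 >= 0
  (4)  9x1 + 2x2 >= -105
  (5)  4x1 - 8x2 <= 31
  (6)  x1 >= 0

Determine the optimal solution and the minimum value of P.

x1 = 0, x2 = 7, minimum P = -77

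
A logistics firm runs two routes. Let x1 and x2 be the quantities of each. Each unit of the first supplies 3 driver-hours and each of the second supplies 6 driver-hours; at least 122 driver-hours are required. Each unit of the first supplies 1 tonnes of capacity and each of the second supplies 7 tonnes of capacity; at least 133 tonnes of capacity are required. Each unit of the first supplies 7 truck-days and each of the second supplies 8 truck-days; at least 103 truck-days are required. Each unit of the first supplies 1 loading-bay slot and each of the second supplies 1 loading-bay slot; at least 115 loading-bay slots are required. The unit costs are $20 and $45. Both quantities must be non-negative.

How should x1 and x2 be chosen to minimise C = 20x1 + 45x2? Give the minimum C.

x1 = 112, x2 = 3, minimum C = 2375

Extreme points and C = 20x1 + 45x2:
  (0, 115) → C = 5175
  (133, 0) → C = 2660
  (112, 3) → C = 2375
The feasible region is unbounded (it extends along (0, 1), (1, 0)), but C strictly increases along every unbounded feasible direction, so there is no improving ray and the minimum is attained at a vertex.

The binding constraints are x1 + 7x2 = 133 and x1 + x2 = 115.
Solving simultaneously gives x1 = 112, x2 = 3.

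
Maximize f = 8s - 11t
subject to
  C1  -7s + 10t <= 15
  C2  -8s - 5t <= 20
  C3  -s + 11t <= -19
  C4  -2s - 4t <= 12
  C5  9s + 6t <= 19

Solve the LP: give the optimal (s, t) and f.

s = 37/6, t = -73/12, maximum f = 465/4

Corner points and f = 8s - 11t:
  (-125/93, -172/93) → f = 892/93
  (-10/11, -28/11) → f = 228/11
  (323/105, -152/105) → f = 608/15
  (37/6, -73/12) → f = 465/4

At the optimal vertex, -2s - 4t = 12 and 9s + 6t = 19.
Solving simultaneously gives s = 37/6, t = -73/12.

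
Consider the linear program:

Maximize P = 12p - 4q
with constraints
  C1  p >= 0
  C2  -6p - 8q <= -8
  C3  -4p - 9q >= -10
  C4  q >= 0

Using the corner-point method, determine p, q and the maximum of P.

p = 5/2, q = 0, maximum P = 30

Extreme points and P = 12p - 4q:
  (0, 1) → P = -4
  (0, 10/9) → P = -40/9
  (4/3, 0) → P = 16
  (5/2, 0) → P = 30

The optimum lies where -4p - 9q = -10 and q = 0.
Solving simultaneously gives p = 5/2, q = 0.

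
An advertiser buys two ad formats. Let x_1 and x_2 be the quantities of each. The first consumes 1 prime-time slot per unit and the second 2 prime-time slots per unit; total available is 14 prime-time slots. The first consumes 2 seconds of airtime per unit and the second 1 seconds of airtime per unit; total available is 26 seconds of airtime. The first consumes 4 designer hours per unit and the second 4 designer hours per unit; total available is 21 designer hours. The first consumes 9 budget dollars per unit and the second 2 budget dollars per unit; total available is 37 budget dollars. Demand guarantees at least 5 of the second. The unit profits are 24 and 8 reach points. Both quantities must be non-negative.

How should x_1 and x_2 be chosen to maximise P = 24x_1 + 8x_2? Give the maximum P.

x_1 = 1/4, x_2 = 5, maximum P = 46

Extreme points and P = 24x_1 + 8x_2:
  (0, 21/4) → P = 42
  (0, 5) → P = 40
  (1/4, 5) → P = 46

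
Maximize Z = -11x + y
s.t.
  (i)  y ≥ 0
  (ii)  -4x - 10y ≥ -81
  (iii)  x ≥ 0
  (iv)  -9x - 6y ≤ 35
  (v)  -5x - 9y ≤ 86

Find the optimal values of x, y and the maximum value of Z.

Vertices and Z = -11x + y:
  (81/4, 0) → Z = -891/4
  (0, 0) → Z = 0
  (0, 81/10) → Z = 81/10

At the optimal vertex, -4x - 10y = -81 and x = 0.
Solving simultaneously gives x = 0, y = 81/10.

x = 0, y = 81/10, maximum Z = 81/10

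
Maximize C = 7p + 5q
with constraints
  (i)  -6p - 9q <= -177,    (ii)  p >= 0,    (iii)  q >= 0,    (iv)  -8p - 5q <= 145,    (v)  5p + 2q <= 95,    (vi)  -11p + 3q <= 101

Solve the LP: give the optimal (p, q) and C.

Feasible corners and C = 7p + 5q:
  (0, 59/3) → C = 295/3
  (167/11, 105/11) → C = 154
  (0, 101/3) → C = 505/3
  (83/37, 1550/37) → C = 8331/37

p = 83/37, q = 1550/37, maximum C = 8331/37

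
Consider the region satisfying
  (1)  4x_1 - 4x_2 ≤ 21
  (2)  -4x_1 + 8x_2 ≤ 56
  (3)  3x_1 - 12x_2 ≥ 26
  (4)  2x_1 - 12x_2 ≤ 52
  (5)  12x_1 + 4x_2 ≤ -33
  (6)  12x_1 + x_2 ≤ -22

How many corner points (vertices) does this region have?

Pairwise boundary intersections that survive every other constraint:
  (-26, -26/3)
  (-73/39, -137/52)
  (-106/73, -334/73)
  (-55/36, -11/3)

4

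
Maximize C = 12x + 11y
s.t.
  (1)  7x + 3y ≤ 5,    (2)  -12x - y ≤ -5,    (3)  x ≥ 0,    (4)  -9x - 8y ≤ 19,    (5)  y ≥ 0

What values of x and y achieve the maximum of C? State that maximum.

Corner points and C = 12x + 11y:
  (10/29, 25/29) → C = 395/29
  (5/7, 0) → C = 60/7
  (5/12, 0) → C = 5

The binding constraints are 7x + 3y = 5 and -12x - y = -5.
Solving simultaneously gives x = 10/29, y = 25/29.

x = 10/29, y = 25/29, maximum C = 395/29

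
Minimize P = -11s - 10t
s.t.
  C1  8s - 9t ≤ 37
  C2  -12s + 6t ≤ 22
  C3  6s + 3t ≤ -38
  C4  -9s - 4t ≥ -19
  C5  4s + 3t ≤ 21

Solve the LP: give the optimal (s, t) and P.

s = -49/12, t = -9/2, minimum P = 1079/12

The binding constraints are -12s + 6t = 22 and 6s + 3t = -38.
Solving simultaneously gives s = -49/12, t = -9/2.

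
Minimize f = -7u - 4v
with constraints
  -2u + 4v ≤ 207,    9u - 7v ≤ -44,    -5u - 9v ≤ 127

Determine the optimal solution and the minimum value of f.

The optimum lies where -2u + 4v = 207 and 9u - 7v = -44.
Solving simultaneously gives u = 1273/22, v = 1775/22.

u = 1273/22, v = 1775/22, minimum f = -16011/22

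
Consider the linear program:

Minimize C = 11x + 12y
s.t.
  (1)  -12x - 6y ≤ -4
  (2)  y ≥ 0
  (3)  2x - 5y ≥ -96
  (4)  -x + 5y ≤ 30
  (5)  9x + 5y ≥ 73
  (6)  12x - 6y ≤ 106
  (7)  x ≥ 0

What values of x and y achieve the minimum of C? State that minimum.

x = 73/9, y = 0, minimum C = 803/9

Feasible corners and C = 11x + 12y:
  (73/9, 0) → C = 803/9
  (53/6, 0) → C = 583/6
  (43/10, 343/50) → C = 6481/50
  (355/27, 233/27) → C = 6701/27

The binding constraints are y = 0 and 9x + 5y = 73.
Solving simultaneously gives x = 73/9, y = 0.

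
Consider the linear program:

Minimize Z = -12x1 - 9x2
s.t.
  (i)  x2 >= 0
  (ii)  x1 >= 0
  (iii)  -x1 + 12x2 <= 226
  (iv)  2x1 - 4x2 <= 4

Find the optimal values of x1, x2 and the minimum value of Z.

Vertices and Z = -12x1 - 9x2:
  (0, 0) → Z = 0
  (2, 0) → Z = -24
  (0, 113/6) → Z = -339/2
  (238/5, 114/5) → Z = -3882/5

At the optimal vertex, -x1 + 12x2 = 226 and 2x1 - 4x2 = 4.
Solving simultaneously gives x1 = 238/5, x2 = 114/5.

x1 = 238/5, x2 = 114/5, minimum Z = -3882/5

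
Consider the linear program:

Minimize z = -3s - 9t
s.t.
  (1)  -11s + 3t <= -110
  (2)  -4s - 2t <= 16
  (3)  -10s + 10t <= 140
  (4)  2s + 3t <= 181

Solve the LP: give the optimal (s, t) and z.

Extreme points and z = -3s - 9t:
  (86/17, -308/17) → z = 2514/17
  (19, 33) → z = -354
  (139/5, 209/5) → z = -2298/5
The feasible region is unbounded (it extends along (3, -2), (1, -2)), but z strictly increases along every unbounded feasible direction, so there is no improving ray and the minimum is attained at a vertex.

At the optimal vertex, -10s + 10t = 140 and 2s + 3t = 181.
Solving simultaneously gives s = 139/5, t = 209/5.

s = 139/5, t = 209/5, minimum z = -2298/5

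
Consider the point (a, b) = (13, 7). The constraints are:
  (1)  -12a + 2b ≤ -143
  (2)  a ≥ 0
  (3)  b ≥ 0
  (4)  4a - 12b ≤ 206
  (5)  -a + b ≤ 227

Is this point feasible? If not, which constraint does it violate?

not feasible — violates (1)

Constraint (1): -12a + 2b = -142, which is not ≤ -143. All other constraints are satisfied.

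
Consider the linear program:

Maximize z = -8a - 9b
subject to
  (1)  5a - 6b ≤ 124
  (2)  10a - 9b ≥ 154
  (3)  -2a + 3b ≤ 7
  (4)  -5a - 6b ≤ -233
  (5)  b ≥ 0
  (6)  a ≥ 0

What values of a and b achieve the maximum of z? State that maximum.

a = 1007/35, b = 104/7, maximum z = -12736/35

Vertices and z = -8a - 9b:
  (138, 283/3) → z = -1953
  (357/10, 109/12) → z = -7347/20
  (175/4, 63/2) → z = -1267/2
  (1007/35, 104/7) → z = -12736/35

The optimum lies where 10a - 9b = 154 and -5a - 6b = -233.
Solving simultaneously gives a = 1007/35, b = 104/7.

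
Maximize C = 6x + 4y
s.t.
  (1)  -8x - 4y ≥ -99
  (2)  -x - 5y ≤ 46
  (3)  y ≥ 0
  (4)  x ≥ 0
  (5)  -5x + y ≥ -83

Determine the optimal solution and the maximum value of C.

Vertices and C = 6x + 4y:
  (99/8, 0) → C = 297/4
  (0, 99/4) → C = 99
  (0, 0) → C = 0

The binding constraints are -8x - 4y = -99 and x = 0.
Solving simultaneously gives x = 0, y = 99/4.

x = 0, y = 99/4, maximum C = 99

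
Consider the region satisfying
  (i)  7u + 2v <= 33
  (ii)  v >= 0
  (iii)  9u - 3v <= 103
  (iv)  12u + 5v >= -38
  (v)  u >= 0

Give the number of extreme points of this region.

3

Pairwise boundary intersections that survive every other constraint:
  (33/7, 0)
  (0, 33/2)
  (0, 0)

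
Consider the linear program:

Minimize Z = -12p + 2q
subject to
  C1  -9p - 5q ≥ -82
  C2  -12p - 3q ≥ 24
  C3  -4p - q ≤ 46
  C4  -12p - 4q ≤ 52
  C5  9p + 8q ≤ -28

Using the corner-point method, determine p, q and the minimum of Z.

p = 5, q = -28, minimum Z = -116

Vertices and Z = -12p + 2q:
  (5, -28) → Z = -116
  (-36/23, -40/23) → Z = 352/23
  (-76/15, 11/5) → Z = 326/5

The binding constraints are -12p - 3q = 24 and -12p - 4q = 52.
Solving simultaneously gives p = 5, q = -28.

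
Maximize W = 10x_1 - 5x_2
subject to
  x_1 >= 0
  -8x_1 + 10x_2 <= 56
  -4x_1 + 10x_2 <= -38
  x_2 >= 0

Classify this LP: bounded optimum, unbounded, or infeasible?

unbounded

From the feasible point (19/2, 0), moving in the direction (10, 4) keeps every constraint satisfied while W increases without bound.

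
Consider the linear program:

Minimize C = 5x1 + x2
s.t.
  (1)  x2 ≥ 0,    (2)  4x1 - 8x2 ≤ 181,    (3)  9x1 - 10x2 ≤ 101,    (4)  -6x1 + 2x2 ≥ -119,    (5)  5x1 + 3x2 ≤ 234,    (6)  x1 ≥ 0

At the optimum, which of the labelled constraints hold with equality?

Corner points and C = 5x1 + x2:
  (101/9, 0) → C = 505/9
  (0, 0) → C = 0
  (494/21, 155/14) → C = 5405/42
  (825/28, 809/28) → C = 2467/14
  (0, 78) → C = 78

The minimum is at (0, 0). Substituting into each constraint, equality holds for (1) and (6); the remaining constraints have slack.

(1) and (6)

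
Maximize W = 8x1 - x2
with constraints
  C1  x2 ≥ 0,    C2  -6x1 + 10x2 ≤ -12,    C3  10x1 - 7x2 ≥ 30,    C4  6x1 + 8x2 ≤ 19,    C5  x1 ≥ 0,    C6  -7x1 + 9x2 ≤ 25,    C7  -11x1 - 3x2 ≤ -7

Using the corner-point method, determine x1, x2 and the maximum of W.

The binding constraints are x2 = 0 and 6x1 + 8x2 = 19.
Solving simultaneously gives x1 = 19/6, x2 = 0.

x1 = 19/6, x2 = 0, maximum W = 76/3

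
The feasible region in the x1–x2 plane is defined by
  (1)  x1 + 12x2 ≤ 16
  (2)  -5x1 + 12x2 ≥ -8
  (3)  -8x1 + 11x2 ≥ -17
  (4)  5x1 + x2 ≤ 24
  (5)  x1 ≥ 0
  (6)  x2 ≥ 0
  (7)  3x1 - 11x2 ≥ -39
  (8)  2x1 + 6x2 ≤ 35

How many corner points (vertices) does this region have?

5

Intersecting each pair of boundary lines and keeping only the points that satisfy every inequality leaves:
  (380/107, 111/107)
  (0, 4/3)
  (116/41, 21/41)
  (8/5, 0)
  (0, 0)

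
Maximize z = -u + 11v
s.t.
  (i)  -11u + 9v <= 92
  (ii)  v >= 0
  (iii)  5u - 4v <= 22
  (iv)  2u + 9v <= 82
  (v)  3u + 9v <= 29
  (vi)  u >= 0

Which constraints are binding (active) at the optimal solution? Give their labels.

(v) and (vi)

Corner points and z = -u + 11v:
  (22/5, 0) → z = -22/5
  (0, 0) → z = 0
  (314/57, 79/57) → z = 185/19
  (0, 29/9) → z = 319/9

The maximum is at (0, 29/9). Substituting into each constraint, equality holds for (v) and (vi); the remaining constraints have slack.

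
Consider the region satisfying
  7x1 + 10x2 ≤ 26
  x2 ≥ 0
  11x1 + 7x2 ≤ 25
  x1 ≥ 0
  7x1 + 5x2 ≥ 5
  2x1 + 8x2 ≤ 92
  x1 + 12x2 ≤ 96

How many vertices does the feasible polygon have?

5

Intersecting each pair of boundary lines and keeping only the points that satisfy every inequality leaves:
  (68/61, 111/61)
  (0, 13/5)
  (25/11, 0)
  (5/7, 0)
  (0, 1)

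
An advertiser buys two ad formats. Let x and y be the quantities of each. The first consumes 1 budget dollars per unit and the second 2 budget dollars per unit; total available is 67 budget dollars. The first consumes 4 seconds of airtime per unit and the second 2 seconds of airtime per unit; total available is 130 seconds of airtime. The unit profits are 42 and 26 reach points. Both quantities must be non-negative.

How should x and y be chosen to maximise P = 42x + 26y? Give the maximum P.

x = 21, y = 23, maximum P = 1480

Vertices and P = 42x + 26y:
  (0, 0) → P = 0
  (0, 67/2) → P = 871
  (65/2, 0) → P = 1365
  (21, 23) → P = 1480

The binding constraints are x + 2y = 67 and 4x + 2y = 130.
Solving simultaneously gives x = 21, y = 23.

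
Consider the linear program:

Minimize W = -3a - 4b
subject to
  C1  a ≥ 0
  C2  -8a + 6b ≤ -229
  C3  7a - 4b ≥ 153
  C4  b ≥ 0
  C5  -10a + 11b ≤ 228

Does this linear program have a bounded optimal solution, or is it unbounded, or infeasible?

unbounded

From the feasible point (229/8, 0), moving in the direction (11, 10) keeps every constraint satisfied while W decreases without bound.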